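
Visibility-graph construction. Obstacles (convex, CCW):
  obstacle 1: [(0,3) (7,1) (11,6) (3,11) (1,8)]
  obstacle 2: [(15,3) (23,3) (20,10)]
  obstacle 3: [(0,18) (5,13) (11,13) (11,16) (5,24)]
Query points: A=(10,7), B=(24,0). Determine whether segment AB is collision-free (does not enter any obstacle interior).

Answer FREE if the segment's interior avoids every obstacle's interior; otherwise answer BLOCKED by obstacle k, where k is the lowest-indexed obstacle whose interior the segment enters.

Obstacle 1 [(0,3) (7,1) (11,6) (3,11) (1,8)]:
  edge (0,3)–(7,1): clear
  edge (7,1)–(11,6): clear
  edge (11,6)–(3,11): clear
  edge (3,11)–(1,8): clear
  edge (1,8)–(0,3): clear
  midpoint (17,7/2) outside
  → clear
Obstacle 2 [(15,3) (23,3) (20,10)]:
  edge (15,3)–(23,3): crosses AB
  edge (23,3)–(20,10): clear
  edge (20,10)–(15,3): crosses AB
  → BLOCKED
Obstacle 3 [(0,18) (5,13) (11,13) (11,16) (5,24)]:
  edge (0,18)–(5,13): clear
  edge (5,13)–(11,13): clear
  edge (11,13)–(11,16): clear
  edge (11,16)–(5,24): clear
  edge (5,24)–(0,18): clear
  midpoint (17,7/2) outside
  → clear

BLOCKED by obstacle 2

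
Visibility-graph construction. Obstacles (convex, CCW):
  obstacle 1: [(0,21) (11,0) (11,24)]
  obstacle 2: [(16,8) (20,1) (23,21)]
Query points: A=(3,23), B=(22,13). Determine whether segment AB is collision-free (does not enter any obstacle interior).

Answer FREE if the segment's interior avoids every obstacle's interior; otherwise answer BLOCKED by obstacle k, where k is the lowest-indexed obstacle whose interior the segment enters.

BLOCKED by obstacle 1

Obstacle 1 [(0,21) (11,0) (11,24)]:
  edge (0,21)–(11,0): clear
  edge (11,0)–(11,24): crosses AB
  edge (11,24)–(0,21): crosses AB
  → BLOCKED
Obstacle 2 [(16,8) (20,1) (23,21)]:
  edge (16,8)–(20,1): clear
  edge (20,1)–(23,21): crosses AB
  edge (23,21)–(16,8): crosses AB
  → BLOCKED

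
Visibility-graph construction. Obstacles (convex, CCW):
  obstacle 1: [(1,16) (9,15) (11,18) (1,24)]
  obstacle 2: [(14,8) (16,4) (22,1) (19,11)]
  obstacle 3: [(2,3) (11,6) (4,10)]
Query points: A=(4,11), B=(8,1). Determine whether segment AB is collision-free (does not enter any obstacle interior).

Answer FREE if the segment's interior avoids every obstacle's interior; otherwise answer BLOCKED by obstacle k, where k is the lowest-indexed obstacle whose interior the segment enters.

Obstacle 1 [(1,16) (9,15) (11,18) (1,24)]:
  edge (1,16)–(9,15): clear
  edge (9,15)–(11,18): clear
  edge (11,18)–(1,24): clear
  edge (1,24)–(1,16): clear
  midpoint (6,6) outside
  → clear
Obstacle 2 [(14,8) (16,4) (22,1) (19,11)]:
  edge (14,8)–(16,4): clear
  edge (16,4)–(22,1): clear
  edge (22,1)–(19,11): clear
  edge (19,11)–(14,8): clear
  midpoint (6,6) outside
  → clear
Obstacle 3 [(2,3) (11,6) (4,10)]:
  edge (2,3)–(11,6): crosses AB
  edge (11,6)–(4,10): crosses AB
  edge (4,10)–(2,3): clear
  → BLOCKED

BLOCKED by obstacle 3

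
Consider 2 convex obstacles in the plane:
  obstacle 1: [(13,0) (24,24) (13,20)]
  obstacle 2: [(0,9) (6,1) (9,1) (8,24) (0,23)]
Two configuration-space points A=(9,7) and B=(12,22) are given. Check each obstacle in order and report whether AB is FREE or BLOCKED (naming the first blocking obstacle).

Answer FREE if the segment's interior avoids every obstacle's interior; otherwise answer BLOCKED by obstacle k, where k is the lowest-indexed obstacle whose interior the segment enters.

FREE

Obstacle 1 [(13,0) (24,24) (13,20)]:
  edge (13,0)–(24,24): clear
  edge (24,24)–(13,20): clear
  edge (13,20)–(13,0): clear
  midpoint (21/2,29/2) outside
  → clear
Obstacle 2 [(0,9) (6,1) (9,1) (8,24) (0,23)]:
  edge (0,9)–(6,1): clear
  edge (6,1)–(9,1): clear
  edge (9,1)–(8,24): clear
  edge (8,24)–(0,23): clear
  edge (0,23)–(0,9): clear
  midpoint (21/2,29/2) outside
  → clear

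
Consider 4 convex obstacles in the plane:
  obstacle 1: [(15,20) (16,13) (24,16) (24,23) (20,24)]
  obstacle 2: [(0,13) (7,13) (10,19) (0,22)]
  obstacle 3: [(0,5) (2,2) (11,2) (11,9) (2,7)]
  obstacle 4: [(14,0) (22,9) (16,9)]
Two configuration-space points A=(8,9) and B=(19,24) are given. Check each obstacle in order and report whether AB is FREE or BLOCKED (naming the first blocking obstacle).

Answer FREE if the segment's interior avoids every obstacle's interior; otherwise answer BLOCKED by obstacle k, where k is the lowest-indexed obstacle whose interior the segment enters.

Obstacle 1 [(15,20) (16,13) (24,16) (24,23) (20,24)]:
  edge (15,20)–(16,13): crosses AB
  edge (16,13)–(24,16): clear
  edge (24,16)–(24,23): clear
  edge (24,23)–(20,24): clear
  edge (20,24)–(15,20): crosses AB
  → BLOCKED
Obstacle 2 [(0,13) (7,13) (10,19) (0,22)]:
  edge (0,13)–(7,13): clear
  edge (7,13)–(10,19): clear
  edge (10,19)–(0,22): clear
  edge (0,22)–(0,13): clear
  midpoint (27/2,33/2) outside
  → clear
Obstacle 3 [(0,5) (2,2) (11,2) (11,9) (2,7)]:
  edge (0,5)–(2,2): clear
  edge (2,2)–(11,2): clear
  edge (11,2)–(11,9): clear
  edge (11,9)–(2,7): clear
  edge (2,7)–(0,5): clear
  midpoint (27/2,33/2) outside
  → clear
Obstacle 4 [(14,0) (22,9) (16,9)]:
  edge (14,0)–(22,9): clear
  edge (22,9)–(16,9): clear
  edge (16,9)–(14,0): clear
  midpoint (27/2,33/2) outside
  → clear

BLOCKED by obstacle 1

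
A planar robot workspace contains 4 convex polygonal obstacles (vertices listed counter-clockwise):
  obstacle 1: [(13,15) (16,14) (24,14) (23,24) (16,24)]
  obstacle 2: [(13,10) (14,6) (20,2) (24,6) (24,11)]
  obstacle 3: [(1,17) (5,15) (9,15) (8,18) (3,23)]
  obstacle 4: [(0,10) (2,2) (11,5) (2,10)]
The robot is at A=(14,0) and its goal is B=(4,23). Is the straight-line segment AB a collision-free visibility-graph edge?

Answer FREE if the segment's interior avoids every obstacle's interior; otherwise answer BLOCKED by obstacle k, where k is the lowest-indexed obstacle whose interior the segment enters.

BLOCKED by obstacle 3

Obstacle 1 [(13,15) (16,14) (24,14) (23,24) (16,24)]:
  edge (13,15)–(16,14): clear
  edge (16,14)–(24,14): clear
  edge (24,14)–(23,24): clear
  edge (23,24)–(16,24): clear
  edge (16,24)–(13,15): clear
  midpoint (9,23/2) outside
  → clear
Obstacle 2 [(13,10) (14,6) (20,2) (24,6) (24,11)]:
  edge (13,10)–(14,6): clear
  edge (14,6)–(20,2): clear
  edge (20,2)–(24,6): clear
  edge (24,6)–(24,11): clear
  edge (24,11)–(13,10): clear
  midpoint (9,23/2) outside
  → clear
Obstacle 3 [(1,17) (5,15) (9,15) (8,18) (3,23)]:
  edge (1,17)–(5,15): clear
  edge (5,15)–(9,15): crosses AB
  edge (9,15)–(8,18): clear
  edge (8,18)–(3,23): crosses AB
  edge (3,23)–(1,17): clear
  → BLOCKED
Obstacle 4 [(0,10) (2,2) (11,5) (2,10)]:
  edge (0,10)–(2,2): clear
  edge (2,2)–(11,5): clear
  edge (11,5)–(2,10): clear
  edge (2,10)–(0,10): clear
  midpoint (9,23/2) outside
  → clear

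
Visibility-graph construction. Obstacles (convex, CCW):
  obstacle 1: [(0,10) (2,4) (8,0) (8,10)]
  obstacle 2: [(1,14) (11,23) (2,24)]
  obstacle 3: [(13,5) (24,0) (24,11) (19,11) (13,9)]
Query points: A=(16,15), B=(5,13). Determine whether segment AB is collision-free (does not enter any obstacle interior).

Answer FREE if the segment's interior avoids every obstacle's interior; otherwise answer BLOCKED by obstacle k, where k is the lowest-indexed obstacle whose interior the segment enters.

FREE

Obstacle 1 [(0,10) (2,4) (8,0) (8,10)]:
  edge (0,10)–(2,4): clear
  edge (2,4)–(8,0): clear
  edge (8,0)–(8,10): clear
  edge (8,10)–(0,10): clear
  midpoint (21/2,14) outside
  → clear
Obstacle 2 [(1,14) (11,23) (2,24)]:
  edge (1,14)–(11,23): clear
  edge (11,23)–(2,24): clear
  edge (2,24)–(1,14): clear
  midpoint (21/2,14) outside
  → clear
Obstacle 3 [(13,5) (24,0) (24,11) (19,11) (13,9)]:
  edge (13,5)–(24,0): clear
  edge (24,0)–(24,11): clear
  edge (24,11)–(19,11): clear
  edge (19,11)–(13,9): clear
  edge (13,9)–(13,5): clear
  midpoint (21/2,14) outside
  → clear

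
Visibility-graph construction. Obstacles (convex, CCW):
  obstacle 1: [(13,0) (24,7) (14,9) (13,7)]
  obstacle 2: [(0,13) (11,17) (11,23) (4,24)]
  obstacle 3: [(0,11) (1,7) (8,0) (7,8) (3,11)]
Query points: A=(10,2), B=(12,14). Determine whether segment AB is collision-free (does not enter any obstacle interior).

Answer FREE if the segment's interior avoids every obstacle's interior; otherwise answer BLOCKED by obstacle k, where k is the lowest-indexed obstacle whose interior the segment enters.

Obstacle 1 [(13,0) (24,7) (14,9) (13,7)]:
  edge (13,0)–(24,7): clear
  edge (24,7)–(14,9): clear
  edge (14,9)–(13,7): clear
  edge (13,7)–(13,0): clear
  midpoint (11,8) outside
  → clear
Obstacle 2 [(0,13) (11,17) (11,23) (4,24)]:
  edge (0,13)–(11,17): clear
  edge (11,17)–(11,23): clear
  edge (11,23)–(4,24): clear
  edge (4,24)–(0,13): clear
  midpoint (11,8) outside
  → clear
Obstacle 3 [(0,11) (1,7) (8,0) (7,8) (3,11)]:
  edge (0,11)–(1,7): clear
  edge (1,7)–(8,0): clear
  edge (8,0)–(7,8): clear
  edge (7,8)–(3,11): clear
  edge (3,11)–(0,11): clear
  midpoint (11,8) outside
  → clear

FREE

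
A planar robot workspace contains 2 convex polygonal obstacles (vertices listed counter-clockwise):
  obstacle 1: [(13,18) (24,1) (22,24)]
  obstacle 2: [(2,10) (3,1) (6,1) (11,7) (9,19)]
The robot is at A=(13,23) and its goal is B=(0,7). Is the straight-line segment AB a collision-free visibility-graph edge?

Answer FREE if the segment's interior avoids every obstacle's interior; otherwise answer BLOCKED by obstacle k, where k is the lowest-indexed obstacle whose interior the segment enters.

Obstacle 1 [(13,18) (24,1) (22,24)]:
  edge (13,18)–(24,1): clear
  edge (24,1)–(22,24): clear
  edge (22,24)–(13,18): clear
  midpoint (13/2,15) outside
  → clear
Obstacle 2 [(2,10) (3,1) (6,1) (11,7) (9,19)]:
  edge (2,10)–(3,1): crosses AB
  edge (3,1)–(6,1): clear
  edge (6,1)–(11,7): clear
  edge (11,7)–(9,19): crosses AB
  edge (9,19)–(2,10): clear
  → BLOCKED

BLOCKED by obstacle 2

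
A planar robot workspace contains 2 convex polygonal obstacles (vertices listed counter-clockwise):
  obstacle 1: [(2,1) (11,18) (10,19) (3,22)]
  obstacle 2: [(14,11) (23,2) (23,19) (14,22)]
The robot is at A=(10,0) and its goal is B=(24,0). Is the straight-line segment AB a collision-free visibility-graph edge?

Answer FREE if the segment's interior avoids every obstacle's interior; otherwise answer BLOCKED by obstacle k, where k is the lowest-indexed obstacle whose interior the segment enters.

FREE

Obstacle 1 [(2,1) (11,18) (10,19) (3,22)]:
  edge (2,1)–(11,18): clear
  edge (11,18)–(10,19): clear
  edge (10,19)–(3,22): clear
  edge (3,22)–(2,1): clear
  midpoint (17,0) outside
  → clear
Obstacle 2 [(14,11) (23,2) (23,19) (14,22)]:
  edge (14,11)–(23,2): clear
  edge (23,2)–(23,19): clear
  edge (23,19)–(14,22): clear
  edge (14,22)–(14,11): clear
  midpoint (17,0) outside
  → clear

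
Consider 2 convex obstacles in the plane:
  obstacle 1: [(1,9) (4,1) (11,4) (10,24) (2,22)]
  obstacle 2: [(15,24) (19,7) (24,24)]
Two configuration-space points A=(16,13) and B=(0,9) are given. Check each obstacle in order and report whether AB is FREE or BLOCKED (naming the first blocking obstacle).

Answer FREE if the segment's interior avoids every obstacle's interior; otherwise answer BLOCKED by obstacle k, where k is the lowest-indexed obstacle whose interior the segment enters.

Obstacle 1 [(1,9) (4,1) (11,4) (10,24) (2,22)]:
  edge (1,9)–(4,1): clear
  edge (4,1)–(11,4): clear
  edge (11,4)–(10,24): crosses AB
  edge (10,24)–(2,22): clear
  edge (2,22)–(1,9): crosses AB
  → BLOCKED
Obstacle 2 [(15,24) (19,7) (24,24)]:
  edge (15,24)–(19,7): clear
  edge (19,7)–(24,24): clear
  edge (24,24)–(15,24): clear
  midpoint (8,11) outside
  → clear

BLOCKED by obstacle 1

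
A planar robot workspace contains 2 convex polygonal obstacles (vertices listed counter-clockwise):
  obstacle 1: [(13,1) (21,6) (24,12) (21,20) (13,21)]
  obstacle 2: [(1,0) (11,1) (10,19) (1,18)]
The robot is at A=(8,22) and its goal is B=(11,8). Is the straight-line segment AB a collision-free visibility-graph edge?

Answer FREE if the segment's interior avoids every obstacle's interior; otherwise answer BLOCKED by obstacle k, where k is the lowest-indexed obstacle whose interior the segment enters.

Obstacle 1 [(13,1) (21,6) (24,12) (21,20) (13,21)]:
  edge (13,1)–(21,6): clear
  edge (21,6)–(24,12): clear
  edge (24,12)–(21,20): clear
  edge (21,20)–(13,21): clear
  edge (13,21)–(13,1): clear
  midpoint (19/2,15) outside
  → clear
Obstacle 2 [(1,0) (11,1) (10,19) (1,18)]:
  edge (1,0)–(11,1): clear
  edge (11,1)–(10,19): crosses AB
  edge (10,19)–(1,18): crosses AB
  edge (1,18)–(1,0): clear
  → BLOCKED

BLOCKED by obstacle 2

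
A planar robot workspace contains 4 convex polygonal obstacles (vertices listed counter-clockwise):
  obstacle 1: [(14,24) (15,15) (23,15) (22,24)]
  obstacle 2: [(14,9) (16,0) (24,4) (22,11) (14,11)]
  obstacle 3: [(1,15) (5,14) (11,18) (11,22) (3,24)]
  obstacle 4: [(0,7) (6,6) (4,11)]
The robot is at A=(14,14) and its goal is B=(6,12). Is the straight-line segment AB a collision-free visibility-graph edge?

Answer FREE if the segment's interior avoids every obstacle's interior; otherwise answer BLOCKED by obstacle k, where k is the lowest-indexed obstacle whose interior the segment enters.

Obstacle 1 [(14,24) (15,15) (23,15) (22,24)]:
  edge (14,24)–(15,15): clear
  edge (15,15)–(23,15): clear
  edge (23,15)–(22,24): clear
  edge (22,24)–(14,24): clear
  midpoint (10,13) outside
  → clear
Obstacle 2 [(14,9) (16,0) (24,4) (22,11) (14,11)]:
  edge (14,9)–(16,0): clear
  edge (16,0)–(24,4): clear
  edge (24,4)–(22,11): clear
  edge (22,11)–(14,11): clear
  edge (14,11)–(14,9): clear
  midpoint (10,13) outside
  → clear
Obstacle 3 [(1,15) (5,14) (11,18) (11,22) (3,24)]:
  edge (1,15)–(5,14): clear
  edge (5,14)–(11,18): clear
  edge (11,18)–(11,22): clear
  edge (11,22)–(3,24): clear
  edge (3,24)–(1,15): clear
  midpoint (10,13) outside
  → clear
Obstacle 4 [(0,7) (6,6) (4,11)]:
  edge (0,7)–(6,6): clear
  edge (6,6)–(4,11): clear
  edge (4,11)–(0,7): clear
  midpoint (10,13) outside
  → clear

FREE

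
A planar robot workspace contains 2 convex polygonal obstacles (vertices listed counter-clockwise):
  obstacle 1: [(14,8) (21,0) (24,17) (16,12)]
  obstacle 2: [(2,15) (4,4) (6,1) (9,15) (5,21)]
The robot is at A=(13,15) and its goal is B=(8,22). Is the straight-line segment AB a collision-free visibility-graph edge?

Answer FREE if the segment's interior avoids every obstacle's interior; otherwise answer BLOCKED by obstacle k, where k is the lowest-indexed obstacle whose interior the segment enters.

FREE

Obstacle 1 [(14,8) (21,0) (24,17) (16,12)]:
  edge (14,8)–(21,0): clear
  edge (21,0)–(24,17): clear
  edge (24,17)–(16,12): clear
  edge (16,12)–(14,8): clear
  midpoint (21/2,37/2) outside
  → clear
Obstacle 2 [(2,15) (4,4) (6,1) (9,15) (5,21)]:
  edge (2,15)–(4,4): clear
  edge (4,4)–(6,1): clear
  edge (6,1)–(9,15): clear
  edge (9,15)–(5,21): clear
  edge (5,21)–(2,15): clear
  midpoint (21/2,37/2) outside
  → clear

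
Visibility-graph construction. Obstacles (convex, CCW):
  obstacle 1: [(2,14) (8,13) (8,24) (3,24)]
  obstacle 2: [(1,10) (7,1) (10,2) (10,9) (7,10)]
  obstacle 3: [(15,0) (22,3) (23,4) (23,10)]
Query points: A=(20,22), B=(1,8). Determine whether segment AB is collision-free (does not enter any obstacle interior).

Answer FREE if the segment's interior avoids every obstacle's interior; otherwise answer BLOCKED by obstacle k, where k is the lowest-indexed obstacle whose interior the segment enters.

Obstacle 1 [(2,14) (8,13) (8,24) (3,24)]:
  edge (2,14)–(8,13): crosses AB
  edge (8,13)–(8,24): crosses AB
  edge (8,24)–(3,24): clear
  edge (3,24)–(2,14): clear
  → BLOCKED
Obstacle 2 [(1,10) (7,1) (10,2) (10,9) (7,10)]:
  edge (1,10)–(7,1): crosses AB
  edge (7,1)–(10,2): clear
  edge (10,2)–(10,9): clear
  edge (10,9)–(7,10): clear
  edge (7,10)–(1,10): crosses AB
  → BLOCKED
Obstacle 3 [(15,0) (22,3) (23,4) (23,10)]:
  edge (15,0)–(22,3): clear
  edge (22,3)–(23,4): clear
  edge (23,4)–(23,10): clear
  edge (23,10)–(15,0): clear
  midpoint (21/2,15) outside
  → clear

BLOCKED by obstacle 1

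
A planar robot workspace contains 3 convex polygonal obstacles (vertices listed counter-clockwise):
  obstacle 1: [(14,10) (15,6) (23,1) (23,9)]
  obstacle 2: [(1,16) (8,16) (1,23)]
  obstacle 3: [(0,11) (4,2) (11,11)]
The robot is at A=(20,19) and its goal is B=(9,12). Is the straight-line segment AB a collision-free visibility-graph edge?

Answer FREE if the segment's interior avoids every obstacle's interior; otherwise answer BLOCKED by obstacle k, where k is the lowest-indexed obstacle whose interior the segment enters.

Obstacle 1 [(14,10) (15,6) (23,1) (23,9)]:
  edge (14,10)–(15,6): clear
  edge (15,6)–(23,1): clear
  edge (23,1)–(23,9): clear
  edge (23,9)–(14,10): clear
  midpoint (29/2,31/2) outside
  → clear
Obstacle 2 [(1,16) (8,16) (1,23)]:
  edge (1,16)–(8,16): clear
  edge (8,16)–(1,23): clear
  edge (1,23)–(1,16): clear
  midpoint (29/2,31/2) outside
  → clear
Obstacle 3 [(0,11) (4,2) (11,11)]:
  edge (0,11)–(4,2): clear
  edge (4,2)–(11,11): clear
  edge (11,11)–(0,11): clear
  midpoint (29/2,31/2) outside
  → clear

FREE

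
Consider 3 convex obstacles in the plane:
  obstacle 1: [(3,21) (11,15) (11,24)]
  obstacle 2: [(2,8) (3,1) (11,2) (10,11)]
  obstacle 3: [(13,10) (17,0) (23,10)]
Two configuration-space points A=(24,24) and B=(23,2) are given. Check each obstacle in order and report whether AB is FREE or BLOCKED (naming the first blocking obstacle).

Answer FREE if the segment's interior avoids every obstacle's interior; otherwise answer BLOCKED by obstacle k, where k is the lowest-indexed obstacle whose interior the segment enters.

FREE

Obstacle 1 [(3,21) (11,15) (11,24)]:
  edge (3,21)–(11,15): clear
  edge (11,15)–(11,24): clear
  edge (11,24)–(3,21): clear
  midpoint (47/2,13) outside
  → clear
Obstacle 2 [(2,8) (3,1) (11,2) (10,11)]:
  edge (2,8)–(3,1): clear
  edge (3,1)–(11,2): clear
  edge (11,2)–(10,11): clear
  edge (10,11)–(2,8): clear
  midpoint (47/2,13) outside
  → clear
Obstacle 3 [(13,10) (17,0) (23,10)]:
  edge (13,10)–(17,0): clear
  edge (17,0)–(23,10): clear
  edge (23,10)–(13,10): clear
  midpoint (47/2,13) outside
  → clear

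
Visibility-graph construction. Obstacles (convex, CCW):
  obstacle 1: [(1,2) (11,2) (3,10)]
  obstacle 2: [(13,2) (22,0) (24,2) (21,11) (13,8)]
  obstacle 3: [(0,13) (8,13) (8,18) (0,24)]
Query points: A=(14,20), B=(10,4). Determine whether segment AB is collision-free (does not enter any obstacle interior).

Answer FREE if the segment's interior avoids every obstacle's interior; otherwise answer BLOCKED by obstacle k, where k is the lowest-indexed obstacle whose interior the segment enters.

Obstacle 1 [(1,2) (11,2) (3,10)]:
  edge (1,2)–(11,2): clear
  edge (11,2)–(3,10): clear
  edge (3,10)–(1,2): clear
  midpoint (12,12) outside
  → clear
Obstacle 2 [(13,2) (22,0) (24,2) (21,11) (13,8)]:
  edge (13,2)–(22,0): clear
  edge (22,0)–(24,2): clear
  edge (24,2)–(21,11): clear
  edge (21,11)–(13,8): clear
  edge (13,8)–(13,2): clear
  midpoint (12,12) outside
  → clear
Obstacle 3 [(0,13) (8,13) (8,18) (0,24)]:
  edge (0,13)–(8,13): clear
  edge (8,13)–(8,18): clear
  edge (8,18)–(0,24): clear
  edge (0,24)–(0,13): clear
  midpoint (12,12) outside
  → clear

FREE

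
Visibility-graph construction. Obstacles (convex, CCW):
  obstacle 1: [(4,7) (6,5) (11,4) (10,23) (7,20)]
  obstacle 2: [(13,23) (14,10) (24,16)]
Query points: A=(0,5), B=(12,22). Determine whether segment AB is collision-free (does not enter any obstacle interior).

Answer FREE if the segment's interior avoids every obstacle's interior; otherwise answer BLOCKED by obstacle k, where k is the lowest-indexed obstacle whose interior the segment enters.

Obstacle 1 [(4,7) (6,5) (11,4) (10,23) (7,20)]:
  edge (4,7)–(6,5): clear
  edge (6,5)–(11,4): clear
  edge (11,4)–(10,23): crosses AB
  edge (10,23)–(7,20): clear
  edge (7,20)–(4,7): crosses AB
  → BLOCKED
Obstacle 2 [(13,23) (14,10) (24,16)]:
  edge (13,23)–(14,10): clear
  edge (14,10)–(24,16): clear
  edge (24,16)–(13,23): clear
  midpoint (6,27/2) outside
  → clear

BLOCKED by obstacle 1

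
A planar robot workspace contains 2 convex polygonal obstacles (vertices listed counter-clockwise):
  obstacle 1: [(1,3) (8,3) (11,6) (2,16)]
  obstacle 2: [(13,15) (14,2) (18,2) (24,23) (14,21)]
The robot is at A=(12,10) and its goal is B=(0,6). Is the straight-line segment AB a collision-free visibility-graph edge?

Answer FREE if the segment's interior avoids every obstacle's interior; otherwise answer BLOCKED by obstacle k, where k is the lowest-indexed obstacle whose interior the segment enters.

BLOCKED by obstacle 1

Obstacle 1 [(1,3) (8,3) (11,6) (2,16)]:
  edge (1,3)–(8,3): clear
  edge (8,3)–(11,6): clear
  edge (11,6)–(2,16): crosses AB
  edge (2,16)–(1,3): crosses AB
  → BLOCKED
Obstacle 2 [(13,15) (14,2) (18,2) (24,23) (14,21)]:
  edge (13,15)–(14,2): clear
  edge (14,2)–(18,2): clear
  edge (18,2)–(24,23): clear
  edge (24,23)–(14,21): clear
  edge (14,21)–(13,15): clear
  midpoint (6,8) outside
  → clear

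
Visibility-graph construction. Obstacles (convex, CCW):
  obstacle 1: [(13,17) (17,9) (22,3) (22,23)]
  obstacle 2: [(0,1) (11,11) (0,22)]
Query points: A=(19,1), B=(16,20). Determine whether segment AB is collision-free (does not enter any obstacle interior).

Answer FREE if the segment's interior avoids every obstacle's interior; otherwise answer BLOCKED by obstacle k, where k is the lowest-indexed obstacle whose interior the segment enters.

Obstacle 1 [(13,17) (17,9) (22,3) (22,23)]:
  edge (13,17)–(17,9): clear
  edge (17,9)–(22,3): crosses AB
  edge (22,3)–(22,23): clear
  edge (22,23)–(13,17): crosses AB
  → BLOCKED
Obstacle 2 [(0,1) (11,11) (0,22)]:
  edge (0,1)–(11,11): clear
  edge (11,11)–(0,22): clear
  edge (0,22)–(0,1): clear
  midpoint (35/2,21/2) outside
  → clear

BLOCKED by obstacle 1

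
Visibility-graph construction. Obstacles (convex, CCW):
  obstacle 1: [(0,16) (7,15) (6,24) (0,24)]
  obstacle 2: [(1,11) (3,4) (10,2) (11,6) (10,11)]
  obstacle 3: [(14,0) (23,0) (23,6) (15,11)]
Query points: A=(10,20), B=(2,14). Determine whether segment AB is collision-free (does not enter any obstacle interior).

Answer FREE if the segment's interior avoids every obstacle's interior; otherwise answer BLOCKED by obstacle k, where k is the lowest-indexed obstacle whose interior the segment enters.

BLOCKED by obstacle 1

Obstacle 1 [(0,16) (7,15) (6,24) (0,24)]:
  edge (0,16)–(7,15): crosses AB
  edge (7,15)–(6,24): crosses AB
  edge (6,24)–(0,24): clear
  edge (0,24)–(0,16): clear
  → BLOCKED
Obstacle 2 [(1,11) (3,4) (10,2) (11,6) (10,11)]:
  edge (1,11)–(3,4): clear
  edge (3,4)–(10,2): clear
  edge (10,2)–(11,6): clear
  edge (11,6)–(10,11): clear
  edge (10,11)–(1,11): clear
  midpoint (6,17) outside
  → clear
Obstacle 3 [(14,0) (23,0) (23,6) (15,11)]:
  edge (14,0)–(23,0): clear
  edge (23,0)–(23,6): clear
  edge (23,6)–(15,11): clear
  edge (15,11)–(14,0): clear
  midpoint (6,17) outside
  → clear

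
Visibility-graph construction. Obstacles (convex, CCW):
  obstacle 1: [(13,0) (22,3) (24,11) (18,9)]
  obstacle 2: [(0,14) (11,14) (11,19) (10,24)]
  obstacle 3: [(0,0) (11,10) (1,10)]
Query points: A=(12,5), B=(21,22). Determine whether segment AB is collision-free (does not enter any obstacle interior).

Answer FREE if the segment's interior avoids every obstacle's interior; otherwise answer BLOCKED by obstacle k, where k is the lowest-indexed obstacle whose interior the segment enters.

Obstacle 1 [(13,0) (22,3) (24,11) (18,9)]:
  edge (13,0)–(22,3): clear
  edge (22,3)–(24,11): clear
  edge (24,11)–(18,9): clear
  edge (18,9)–(13,0): clear
  midpoint (33/2,27/2) outside
  → clear
Obstacle 2 [(0,14) (11,14) (11,19) (10,24)]:
  edge (0,14)–(11,14): clear
  edge (11,14)–(11,19): clear
  edge (11,19)–(10,24): clear
  edge (10,24)–(0,14): clear
  midpoint (33/2,27/2) outside
  → clear
Obstacle 3 [(0,0) (11,10) (1,10)]:
  edge (0,0)–(11,10): clear
  edge (11,10)–(1,10): clear
  edge (1,10)–(0,0): clear
  midpoint (33/2,27/2) outside
  → clear

FREE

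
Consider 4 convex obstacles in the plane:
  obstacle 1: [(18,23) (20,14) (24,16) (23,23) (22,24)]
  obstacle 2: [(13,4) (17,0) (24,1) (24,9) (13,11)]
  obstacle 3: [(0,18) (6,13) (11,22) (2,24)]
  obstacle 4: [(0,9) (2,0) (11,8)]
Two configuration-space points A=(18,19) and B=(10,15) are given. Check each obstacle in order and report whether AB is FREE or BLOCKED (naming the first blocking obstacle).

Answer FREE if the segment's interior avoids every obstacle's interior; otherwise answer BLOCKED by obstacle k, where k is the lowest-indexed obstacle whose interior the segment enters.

Obstacle 1 [(18,23) (20,14) (24,16) (23,23) (22,24)]:
  edge (18,23)–(20,14): clear
  edge (20,14)–(24,16): clear
  edge (24,16)–(23,23): clear
  edge (23,23)–(22,24): clear
  edge (22,24)–(18,23): clear
  midpoint (14,17) outside
  → clear
Obstacle 2 [(13,4) (17,0) (24,1) (24,9) (13,11)]:
  edge (13,4)–(17,0): clear
  edge (17,0)–(24,1): clear
  edge (24,1)–(24,9): clear
  edge (24,9)–(13,11): clear
  edge (13,11)–(13,4): clear
  midpoint (14,17) outside
  → clear
Obstacle 3 [(0,18) (6,13) (11,22) (2,24)]:
  edge (0,18)–(6,13): clear
  edge (6,13)–(11,22): clear
  edge (11,22)–(2,24): clear
  edge (2,24)–(0,18): clear
  midpoint (14,17) outside
  → clear
Obstacle 4 [(0,9) (2,0) (11,8)]:
  edge (0,9)–(2,0): clear
  edge (2,0)–(11,8): clear
  edge (11,8)–(0,9): clear
  midpoint (14,17) outside
  → clear

FREE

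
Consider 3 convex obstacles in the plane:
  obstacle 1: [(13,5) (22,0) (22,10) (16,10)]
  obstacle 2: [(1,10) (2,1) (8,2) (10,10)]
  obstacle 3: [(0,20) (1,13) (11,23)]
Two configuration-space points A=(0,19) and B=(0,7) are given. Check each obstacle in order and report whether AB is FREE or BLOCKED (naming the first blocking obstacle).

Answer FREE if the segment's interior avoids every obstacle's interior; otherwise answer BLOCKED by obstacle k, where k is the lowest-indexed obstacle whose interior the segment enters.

Obstacle 1 [(13,5) (22,0) (22,10) (16,10)]:
  edge (13,5)–(22,0): clear
  edge (22,0)–(22,10): clear
  edge (22,10)–(16,10): clear
  edge (16,10)–(13,5): clear
  midpoint (0,13) outside
  → clear
Obstacle 2 [(1,10) (2,1) (8,2) (10,10)]:
  edge (1,10)–(2,1): clear
  edge (2,1)–(8,2): clear
  edge (8,2)–(10,10): clear
  edge (10,10)–(1,10): clear
  midpoint (0,13) outside
  → clear
Obstacle 3 [(0,20) (1,13) (11,23)]:
  edge (0,20)–(1,13): clear
  edge (1,13)–(11,23): clear
  edge (11,23)–(0,20): clear
  midpoint (0,13) outside
  → clear

FREE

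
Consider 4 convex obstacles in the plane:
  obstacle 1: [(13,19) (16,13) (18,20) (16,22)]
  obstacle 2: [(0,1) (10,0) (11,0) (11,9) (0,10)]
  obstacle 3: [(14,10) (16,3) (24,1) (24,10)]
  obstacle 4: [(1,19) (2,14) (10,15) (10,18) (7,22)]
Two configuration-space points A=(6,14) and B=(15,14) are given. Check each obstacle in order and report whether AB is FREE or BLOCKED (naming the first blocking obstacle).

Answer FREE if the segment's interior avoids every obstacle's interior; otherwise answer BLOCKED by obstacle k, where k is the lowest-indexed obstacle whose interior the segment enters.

FREE

Obstacle 1 [(13,19) (16,13) (18,20) (16,22)]:
  edge (13,19)–(16,13): clear
  edge (16,13)–(18,20): clear
  edge (18,20)–(16,22): clear
  edge (16,22)–(13,19): clear
  midpoint (21/2,14) outside
  → clear
Obstacle 2 [(0,1) (10,0) (11,0) (11,9) (0,10)]:
  edge (0,1)–(10,0): clear
  edge (10,0)–(11,0): clear
  edge (11,0)–(11,9): clear
  edge (11,9)–(0,10): clear
  edge (0,10)–(0,1): clear
  midpoint (21/2,14) outside
  → clear
Obstacle 3 [(14,10) (16,3) (24,1) (24,10)]:
  edge (14,10)–(16,3): clear
  edge (16,3)–(24,1): clear
  edge (24,1)–(24,10): clear
  edge (24,10)–(14,10): clear
  midpoint (21/2,14) outside
  → clear
Obstacle 4 [(1,19) (2,14) (10,15) (10,18) (7,22)]:
  edge (1,19)–(2,14): clear
  edge (2,14)–(10,15): clear
  edge (10,15)–(10,18): clear
  edge (10,18)–(7,22): clear
  edge (7,22)–(1,19): clear
  midpoint (21/2,14) outside
  → clear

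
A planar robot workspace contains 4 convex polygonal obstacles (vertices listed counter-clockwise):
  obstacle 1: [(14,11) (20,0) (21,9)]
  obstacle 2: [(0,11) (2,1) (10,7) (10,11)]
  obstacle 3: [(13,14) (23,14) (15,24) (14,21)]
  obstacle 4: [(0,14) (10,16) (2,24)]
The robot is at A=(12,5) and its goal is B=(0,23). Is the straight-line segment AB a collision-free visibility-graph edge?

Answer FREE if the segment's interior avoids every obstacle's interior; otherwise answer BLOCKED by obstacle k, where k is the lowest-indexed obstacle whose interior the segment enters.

Obstacle 1 [(14,11) (20,0) (21,9)]:
  edge (14,11)–(20,0): clear
  edge (20,0)–(21,9): clear
  edge (21,9)–(14,11): clear
  midpoint (6,14) outside
  → clear
Obstacle 2 [(0,11) (2,1) (10,7) (10,11)]:
  edge (0,11)–(2,1): clear
  edge (2,1)–(10,7): clear
  edge (10,7)–(10,11): crosses AB
  edge (10,11)–(0,11): crosses AB
  → BLOCKED
Obstacle 3 [(13,14) (23,14) (15,24) (14,21)]:
  edge (13,14)–(23,14): clear
  edge (23,14)–(15,24): clear
  edge (15,24)–(14,21): clear
  edge (14,21)–(13,14): clear
  midpoint (6,14) outside
  → clear
Obstacle 4 [(0,14) (10,16) (2,24)]:
  edge (0,14)–(10,16): crosses AB
  edge (10,16)–(2,24): clear
  edge (2,24)–(0,14): crosses AB
  → BLOCKED

BLOCKED by obstacle 2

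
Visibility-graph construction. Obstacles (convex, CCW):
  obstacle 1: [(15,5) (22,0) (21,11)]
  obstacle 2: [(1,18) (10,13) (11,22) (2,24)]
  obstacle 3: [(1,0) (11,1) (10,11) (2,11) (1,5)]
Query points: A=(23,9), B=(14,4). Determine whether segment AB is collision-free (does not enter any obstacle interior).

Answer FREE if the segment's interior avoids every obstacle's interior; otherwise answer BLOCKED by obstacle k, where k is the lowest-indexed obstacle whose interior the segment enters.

BLOCKED by obstacle 1

Obstacle 1 [(15,5) (22,0) (21,11)]:
  edge (15,5)–(22,0): crosses AB
  edge (22,0)–(21,11): crosses AB
  edge (21,11)–(15,5): clear
  → BLOCKED
Obstacle 2 [(1,18) (10,13) (11,22) (2,24)]:
  edge (1,18)–(10,13): clear
  edge (10,13)–(11,22): clear
  edge (11,22)–(2,24): clear
  edge (2,24)–(1,18): clear
  midpoint (37/2,13/2) outside
  → clear
Obstacle 3 [(1,0) (11,1) (10,11) (2,11) (1,5)]:
  edge (1,0)–(11,1): clear
  edge (11,1)–(10,11): clear
  edge (10,11)–(2,11): clear
  edge (2,11)–(1,5): clear
  edge (1,5)–(1,0): clear
  midpoint (37/2,13/2) outside
  → clear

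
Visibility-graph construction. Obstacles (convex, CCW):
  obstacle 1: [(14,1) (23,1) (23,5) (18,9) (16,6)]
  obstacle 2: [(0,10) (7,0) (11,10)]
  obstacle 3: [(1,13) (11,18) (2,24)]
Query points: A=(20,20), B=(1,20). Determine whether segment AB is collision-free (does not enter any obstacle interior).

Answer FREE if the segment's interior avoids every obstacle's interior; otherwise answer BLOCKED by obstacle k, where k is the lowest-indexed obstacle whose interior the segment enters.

BLOCKED by obstacle 3

Obstacle 1 [(14,1) (23,1) (23,5) (18,9) (16,6)]:
  edge (14,1)–(23,1): clear
  edge (23,1)–(23,5): clear
  edge (23,5)–(18,9): clear
  edge (18,9)–(16,6): clear
  edge (16,6)–(14,1): clear
  midpoint (21/2,20) outside
  → clear
Obstacle 2 [(0,10) (7,0) (11,10)]:
  edge (0,10)–(7,0): clear
  edge (7,0)–(11,10): clear
  edge (11,10)–(0,10): clear
  midpoint (21/2,20) outside
  → clear
Obstacle 3 [(1,13) (11,18) (2,24)]:
  edge (1,13)–(11,18): clear
  edge (11,18)–(2,24): crosses AB
  edge (2,24)–(1,13): crosses AB
  → BLOCKED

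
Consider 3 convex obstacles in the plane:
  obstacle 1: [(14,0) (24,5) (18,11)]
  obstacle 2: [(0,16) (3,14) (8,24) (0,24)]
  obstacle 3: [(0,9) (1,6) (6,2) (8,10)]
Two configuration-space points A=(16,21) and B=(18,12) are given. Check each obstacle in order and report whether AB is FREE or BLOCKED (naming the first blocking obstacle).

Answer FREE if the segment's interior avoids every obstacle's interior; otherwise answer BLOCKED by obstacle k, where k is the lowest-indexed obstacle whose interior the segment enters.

FREE

Obstacle 1 [(14,0) (24,5) (18,11)]:
  edge (14,0)–(24,5): clear
  edge (24,5)–(18,11): clear
  edge (18,11)–(14,0): clear
  midpoint (17,33/2) outside
  → clear
Obstacle 2 [(0,16) (3,14) (8,24) (0,24)]:
  edge (0,16)–(3,14): clear
  edge (3,14)–(8,24): clear
  edge (8,24)–(0,24): clear
  edge (0,24)–(0,16): clear
  midpoint (17,33/2) outside
  → clear
Obstacle 3 [(0,9) (1,6) (6,2) (8,10)]:
  edge (0,9)–(1,6): clear
  edge (1,6)–(6,2): clear
  edge (6,2)–(8,10): clear
  edge (8,10)–(0,9): clear
  midpoint (17,33/2) outside
  → clear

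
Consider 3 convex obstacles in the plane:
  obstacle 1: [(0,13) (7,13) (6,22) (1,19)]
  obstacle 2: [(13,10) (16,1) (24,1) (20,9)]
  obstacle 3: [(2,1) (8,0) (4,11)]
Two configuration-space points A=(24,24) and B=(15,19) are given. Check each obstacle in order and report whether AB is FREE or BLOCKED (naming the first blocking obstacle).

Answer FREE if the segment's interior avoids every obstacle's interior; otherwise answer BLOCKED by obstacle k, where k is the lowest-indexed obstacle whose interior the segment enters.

FREE

Obstacle 1 [(0,13) (7,13) (6,22) (1,19)]:
  edge (0,13)–(7,13): clear
  edge (7,13)–(6,22): clear
  edge (6,22)–(1,19): clear
  edge (1,19)–(0,13): clear
  midpoint (39/2,43/2) outside
  → clear
Obstacle 2 [(13,10) (16,1) (24,1) (20,9)]:
  edge (13,10)–(16,1): clear
  edge (16,1)–(24,1): clear
  edge (24,1)–(20,9): clear
  edge (20,9)–(13,10): clear
  midpoint (39/2,43/2) outside
  → clear
Obstacle 3 [(2,1) (8,0) (4,11)]:
  edge (2,1)–(8,0): clear
  edge (8,0)–(4,11): clear
  edge (4,11)–(2,1): clear
  midpoint (39/2,43/2) outside
  → clear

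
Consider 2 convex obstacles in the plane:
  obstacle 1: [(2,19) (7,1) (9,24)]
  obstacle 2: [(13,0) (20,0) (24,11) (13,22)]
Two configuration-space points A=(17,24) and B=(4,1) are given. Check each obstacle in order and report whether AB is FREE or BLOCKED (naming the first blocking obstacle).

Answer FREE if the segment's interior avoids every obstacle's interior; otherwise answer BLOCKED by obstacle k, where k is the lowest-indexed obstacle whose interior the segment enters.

BLOCKED by obstacle 1

Obstacle 1 [(2,19) (7,1) (9,24)]:
  edge (2,19)–(7,1): crosses AB
  edge (7,1)–(9,24): crosses AB
  edge (9,24)–(2,19): clear
  → BLOCKED
Obstacle 2 [(13,0) (20,0) (24,11) (13,22)]:
  edge (13,0)–(20,0): clear
  edge (20,0)–(24,11): clear
  edge (24,11)–(13,22): crosses AB
  edge (13,22)–(13,0): crosses AB
  → BLOCKED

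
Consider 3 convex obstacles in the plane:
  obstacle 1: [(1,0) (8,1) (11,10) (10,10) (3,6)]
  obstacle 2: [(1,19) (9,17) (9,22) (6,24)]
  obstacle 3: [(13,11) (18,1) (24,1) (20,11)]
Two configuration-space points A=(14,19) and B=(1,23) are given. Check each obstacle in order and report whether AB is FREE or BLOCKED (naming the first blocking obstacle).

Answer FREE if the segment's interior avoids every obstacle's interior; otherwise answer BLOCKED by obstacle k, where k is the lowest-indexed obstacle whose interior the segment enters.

BLOCKED by obstacle 2

Obstacle 1 [(1,0) (8,1) (11,10) (10,10) (3,6)]:
  edge (1,0)–(8,1): clear
  edge (8,1)–(11,10): clear
  edge (11,10)–(10,10): clear
  edge (10,10)–(3,6): clear
  edge (3,6)–(1,0): clear
  midpoint (15/2,21) outside
  → clear
Obstacle 2 [(1,19) (9,17) (9,22) (6,24)]:
  edge (1,19)–(9,17): clear
  edge (9,17)–(9,22): crosses AB
  edge (9,22)–(6,24): clear
  edge (6,24)–(1,19): crosses AB
  → BLOCKED
Obstacle 3 [(13,11) (18,1) (24,1) (20,11)]:
  edge (13,11)–(18,1): clear
  edge (18,1)–(24,1): clear
  edge (24,1)–(20,11): clear
  edge (20,11)–(13,11): clear
  midpoint (15/2,21) outside
  → clear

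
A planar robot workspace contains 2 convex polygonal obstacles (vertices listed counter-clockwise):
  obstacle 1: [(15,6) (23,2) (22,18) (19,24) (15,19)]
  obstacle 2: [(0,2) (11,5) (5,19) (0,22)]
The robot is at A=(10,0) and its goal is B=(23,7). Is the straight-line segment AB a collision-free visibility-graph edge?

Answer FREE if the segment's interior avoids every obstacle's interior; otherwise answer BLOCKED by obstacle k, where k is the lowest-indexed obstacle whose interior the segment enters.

Obstacle 1 [(15,6) (23,2) (22,18) (19,24) (15,19)]:
  edge (15,6)–(23,2): crosses AB
  edge (23,2)–(22,18): crosses AB
  edge (22,18)–(19,24): clear
  edge (19,24)–(15,19): clear
  edge (15,19)–(15,6): clear
  → BLOCKED
Obstacle 2 [(0,2) (11,5) (5,19) (0,22)]:
  edge (0,2)–(11,5): clear
  edge (11,5)–(5,19): clear
  edge (5,19)–(0,22): clear
  edge (0,22)–(0,2): clear
  midpoint (33/2,7/2) outside
  → clear

BLOCKED by obstacle 1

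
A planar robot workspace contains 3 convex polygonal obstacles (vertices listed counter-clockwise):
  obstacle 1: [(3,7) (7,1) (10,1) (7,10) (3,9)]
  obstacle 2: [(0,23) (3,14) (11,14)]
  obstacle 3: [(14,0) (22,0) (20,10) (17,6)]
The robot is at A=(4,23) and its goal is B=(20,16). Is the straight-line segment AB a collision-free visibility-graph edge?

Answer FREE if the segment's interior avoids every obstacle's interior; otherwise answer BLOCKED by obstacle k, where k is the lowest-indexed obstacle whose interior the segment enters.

FREE

Obstacle 1 [(3,7) (7,1) (10,1) (7,10) (3,9)]:
  edge (3,7)–(7,1): clear
  edge (7,1)–(10,1): clear
  edge (10,1)–(7,10): clear
  edge (7,10)–(3,9): clear
  edge (3,9)–(3,7): clear
  midpoint (12,39/2) outside
  → clear
Obstacle 2 [(0,23) (3,14) (11,14)]:
  edge (0,23)–(3,14): clear
  edge (3,14)–(11,14): clear
  edge (11,14)–(0,23): clear
  midpoint (12,39/2) outside
  → clear
Obstacle 3 [(14,0) (22,0) (20,10) (17,6)]:
  edge (14,0)–(22,0): clear
  edge (22,0)–(20,10): clear
  edge (20,10)–(17,6): clear
  edge (17,6)–(14,0): clear
  midpoint (12,39/2) outside
  → clear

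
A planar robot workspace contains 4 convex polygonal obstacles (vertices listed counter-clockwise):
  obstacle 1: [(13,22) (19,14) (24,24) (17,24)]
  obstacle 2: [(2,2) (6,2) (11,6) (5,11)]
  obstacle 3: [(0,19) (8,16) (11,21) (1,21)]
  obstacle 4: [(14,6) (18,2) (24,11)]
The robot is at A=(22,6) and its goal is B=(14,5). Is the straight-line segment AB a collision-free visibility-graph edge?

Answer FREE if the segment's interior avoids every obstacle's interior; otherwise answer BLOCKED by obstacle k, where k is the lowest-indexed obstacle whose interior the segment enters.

Obstacle 1 [(13,22) (19,14) (24,24) (17,24)]:
  edge (13,22)–(19,14): clear
  edge (19,14)–(24,24): clear
  edge (24,24)–(17,24): clear
  edge (17,24)–(13,22): clear
  midpoint (18,11/2) outside
  → clear
Obstacle 2 [(2,2) (6,2) (11,6) (5,11)]:
  edge (2,2)–(6,2): clear
  edge (6,2)–(11,6): clear
  edge (11,6)–(5,11): clear
  edge (5,11)–(2,2): clear
  midpoint (18,11/2) outside
  → clear
Obstacle 3 [(0,19) (8,16) (11,21) (1,21)]:
  edge (0,19)–(8,16): clear
  edge (8,16)–(11,21): clear
  edge (11,21)–(1,21): clear
  edge (1,21)–(0,19): clear
  midpoint (18,11/2) outside
  → clear
Obstacle 4 [(14,6) (18,2) (24,11)]:
  edge (14,6)–(18,2): crosses AB
  edge (18,2)–(24,11): crosses AB
  edge (24,11)–(14,6): clear
  → BLOCKED

BLOCKED by obstacle 4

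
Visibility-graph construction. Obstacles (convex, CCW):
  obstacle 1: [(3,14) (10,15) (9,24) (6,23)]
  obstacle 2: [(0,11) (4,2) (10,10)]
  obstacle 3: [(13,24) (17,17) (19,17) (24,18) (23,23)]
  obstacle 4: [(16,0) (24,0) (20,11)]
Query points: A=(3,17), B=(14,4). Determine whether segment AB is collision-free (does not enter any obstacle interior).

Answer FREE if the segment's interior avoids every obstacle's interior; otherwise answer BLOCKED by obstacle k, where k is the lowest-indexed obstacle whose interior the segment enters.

Obstacle 1 [(3,14) (10,15) (9,24) (6,23)]:
  edge (3,14)–(10,15): crosses AB
  edge (10,15)–(9,24): clear
  edge (9,24)–(6,23): clear
  edge (6,23)–(3,14): crosses AB
  → BLOCKED
Obstacle 2 [(0,11) (4,2) (10,10)]:
  edge (0,11)–(4,2): clear
  edge (4,2)–(10,10): crosses AB
  edge (10,10)–(0,11): crosses AB
  → BLOCKED
Obstacle 3 [(13,24) (17,17) (19,17) (24,18) (23,23)]:
  edge (13,24)–(17,17): clear
  edge (17,17)–(19,17): clear
  edge (19,17)–(24,18): clear
  edge (24,18)–(23,23): clear
  edge (23,23)–(13,24): clear
  midpoint (17/2,21/2) outside
  → clear
Obstacle 4 [(16,0) (24,0) (20,11)]:
  edge (16,0)–(24,0): clear
  edge (24,0)–(20,11): clear
  edge (20,11)–(16,0): clear
  midpoint (17/2,21/2) outside
  → clear

BLOCKED by obstacle 1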